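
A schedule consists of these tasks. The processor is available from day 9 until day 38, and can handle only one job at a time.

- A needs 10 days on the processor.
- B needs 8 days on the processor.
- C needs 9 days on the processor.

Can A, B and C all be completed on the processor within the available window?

Yes

The processor window is 38 − 9 = 29 days.
Running back to back, the jobs need 10 + 8 + 9 = 27 days on the processor.
Since 27 ≤ 29, they fit within the window.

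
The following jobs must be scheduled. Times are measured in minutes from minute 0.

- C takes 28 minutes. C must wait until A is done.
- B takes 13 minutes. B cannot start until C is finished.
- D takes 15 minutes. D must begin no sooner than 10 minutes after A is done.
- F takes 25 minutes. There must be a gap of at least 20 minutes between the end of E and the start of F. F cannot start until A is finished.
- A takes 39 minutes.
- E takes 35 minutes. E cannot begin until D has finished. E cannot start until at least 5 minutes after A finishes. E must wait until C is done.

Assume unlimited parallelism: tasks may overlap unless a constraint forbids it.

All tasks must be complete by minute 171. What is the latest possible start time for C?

B must finish by minute 171; it takes 13 minutes, so it must start by 171 − 13 = minute 158.
To finish by minute 171, F (duration 25) must start no later than minute 146.
E must finish before F (must start by minute 146, minus 20-minute gap → minute 126). With a 35-minute duration, E must start by 126 − 35 = minute 91.
C has several dependents: B (must start by minute 158); E (must start by minute 91). The earliest of those limits is minute 91, so C must start by 91 − 28 = minute 63.

63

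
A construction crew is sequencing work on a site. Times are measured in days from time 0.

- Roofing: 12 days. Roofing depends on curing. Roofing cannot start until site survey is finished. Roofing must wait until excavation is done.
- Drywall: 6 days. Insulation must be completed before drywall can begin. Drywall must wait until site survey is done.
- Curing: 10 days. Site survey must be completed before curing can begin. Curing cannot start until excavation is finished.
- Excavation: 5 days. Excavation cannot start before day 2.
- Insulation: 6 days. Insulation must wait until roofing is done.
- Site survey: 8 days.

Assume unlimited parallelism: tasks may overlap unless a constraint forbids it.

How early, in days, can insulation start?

Excavation waits on its own release at day 2, so it starts at day 2 and finishes at 2 + 5 = day 7.
Nothing blocks site survey, so it runs from day 0 to day 8.
Curing cannot start until site survey (finishes day 8); excavation (finishes day 7). The controlling bound is day 8, so curing finishes at 8 + 10 = day 18.
Roofing cannot start until curing (finishes day 18); site survey (finishes day 8); excavation (finishes day 7). The controlling bound is day 18, so roofing finishes at 18 + 12 = day 30.
Insulation waits on roofing (finishes day 30), so the earliest it can start is day 30.

30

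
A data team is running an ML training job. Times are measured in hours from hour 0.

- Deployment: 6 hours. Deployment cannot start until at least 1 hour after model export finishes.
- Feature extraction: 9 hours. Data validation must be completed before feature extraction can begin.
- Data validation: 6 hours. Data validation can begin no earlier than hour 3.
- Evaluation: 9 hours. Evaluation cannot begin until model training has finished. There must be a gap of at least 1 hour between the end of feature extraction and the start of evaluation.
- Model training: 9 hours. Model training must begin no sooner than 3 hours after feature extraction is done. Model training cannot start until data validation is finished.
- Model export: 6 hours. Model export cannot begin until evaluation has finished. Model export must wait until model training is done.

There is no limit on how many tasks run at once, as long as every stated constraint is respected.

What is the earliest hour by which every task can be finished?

Data validation cannot begin until its own release at hour 3. It runs from hour 3 to 3 + 6 = hour 9.
After data validation (finishes hour 9), feature extraction can start at hour 9 and finishes at hour 18.
For model training: feature extraction (finishes hour 18, plus 3-hour gap → hour 21); data validation (finishes hour 9). Taking the maximum gives a start of hour 21, and it finishes at 21 + 9 = hour 30.
For evaluation: model training (finishes hour 30); feature extraction (finishes hour 18, plus 1-hour gap → hour 19). Taking the maximum gives a start of hour 30, and it finishes at 30 + 9 = hour 39.
Model export has to wait for evaluation (finishes hour 39); model training (finishes hour 30). The latest of these is hour 39, so model export runs hour 39 to 39 + 6 = hour 45.
Deployment waits on model export (finishes hour 45, plus 1-hour gap → hour 46), so it starts at hour 46 and finishes at 46 + 6 = hour 52.
All tasks are finished once the last one completes. Finish times: Data validation at 9, Feature extraction at 18, Model training at 30, Evaluation at 39, Model export at 45, Deployment at 52. The latest is hour 52.

52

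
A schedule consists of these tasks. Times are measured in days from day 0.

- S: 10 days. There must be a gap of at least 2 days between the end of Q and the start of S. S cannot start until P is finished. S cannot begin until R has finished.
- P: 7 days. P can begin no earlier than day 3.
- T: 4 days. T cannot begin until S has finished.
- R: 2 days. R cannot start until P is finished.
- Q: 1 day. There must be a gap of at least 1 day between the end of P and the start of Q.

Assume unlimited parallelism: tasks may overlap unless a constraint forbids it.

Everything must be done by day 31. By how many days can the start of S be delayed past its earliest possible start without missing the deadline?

P cannot begin until its own release at day 3. It runs from day 3 to 3 + 7 = day 10.
R cannot begin until P (finishes day 10). It runs from day 10 to 10 + 2 = day 12.
Q waits on P (finishes day 10, plus 1-day gap → day 11), so it starts at day 11 and finishes at 11 + 1 = day 12.
S has to wait for Q (finishes day 12, plus 2-day gap → day 14); P (finishes day 10); R (finishes day 12). The latest of these is day 14, so S runs day 14 to 14 + 10 = day 24.

Working backward from the deadline:
Nothing follows T; the deadline of day 31 is its only limit. It must start by 31 − 4 = day 27.
S has to be done before T (must start by day 27). That means finishing by day 27, i.e. starting by 27 − 10 = day 17.
So S can start as early as day 14 and as late as day 17, giving 17 − 14 = 3 days of slack.

3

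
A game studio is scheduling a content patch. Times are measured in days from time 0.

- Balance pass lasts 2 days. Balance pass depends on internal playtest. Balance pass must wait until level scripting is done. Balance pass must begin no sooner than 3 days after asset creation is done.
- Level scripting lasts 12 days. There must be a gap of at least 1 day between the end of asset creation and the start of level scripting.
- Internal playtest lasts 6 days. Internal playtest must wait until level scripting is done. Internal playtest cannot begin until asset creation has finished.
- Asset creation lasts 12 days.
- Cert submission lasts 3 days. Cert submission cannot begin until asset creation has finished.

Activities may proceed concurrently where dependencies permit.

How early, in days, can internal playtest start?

25

Asset creation has no prerequisites, so it starts at day 0 and finishes at day 12.
Level scripting cannot begin until asset creation (finishes day 12, plus 1-day gap → day 13). It runs from day 13 to 13 + 12 = day 25.
Internal playtest waits on level scripting (finishes day 25); asset creation (finishes day 12). The latest of these is day 25, which is the earliest internal playtest can start.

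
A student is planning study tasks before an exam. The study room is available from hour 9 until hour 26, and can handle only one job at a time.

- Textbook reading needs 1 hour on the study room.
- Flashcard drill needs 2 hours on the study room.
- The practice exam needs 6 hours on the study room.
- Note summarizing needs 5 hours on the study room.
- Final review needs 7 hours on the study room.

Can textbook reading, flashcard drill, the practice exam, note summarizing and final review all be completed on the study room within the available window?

The study room window is 26 − 9 = 17 hours.
Running back to back, the jobs need 1 + 2 + 6 + 5 + 7 = 21 hours on the study room.
Since 21 > 17, they cannot all fit.

No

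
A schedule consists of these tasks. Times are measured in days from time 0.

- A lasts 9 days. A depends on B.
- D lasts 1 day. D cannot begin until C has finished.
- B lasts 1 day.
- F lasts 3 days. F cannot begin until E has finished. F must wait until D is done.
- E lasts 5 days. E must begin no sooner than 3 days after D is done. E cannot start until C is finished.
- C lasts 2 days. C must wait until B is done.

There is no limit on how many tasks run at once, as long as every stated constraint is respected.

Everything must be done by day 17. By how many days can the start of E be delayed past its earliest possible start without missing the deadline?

2

Nothing blocks B, so it runs from day 0 to day 1.
C cannot begin until B (finishes day 1). It runs from day 1 to 1 + 2 = day 3.
After C (finishes day 3), D can start at day 3 and finishes at day 4.
E needs all of D (finishes day 4, plus 3-day gap → day 7); C (finishes day 3). That puts its earliest start at day 7; it finishes at 7 + 5 = day 12.

Working backward from the deadline:
F has no dependents, so it just needs to finish by day 17. Starting by 17 − 3 = day 14 achieves that.
E must finish before F (must start by day 14). With a 5-day duration, E must start by 14 − 5 = day 9.
So E can start as early as day 7 and as late as day 9, giving 9 − 7 = 2 days of slack.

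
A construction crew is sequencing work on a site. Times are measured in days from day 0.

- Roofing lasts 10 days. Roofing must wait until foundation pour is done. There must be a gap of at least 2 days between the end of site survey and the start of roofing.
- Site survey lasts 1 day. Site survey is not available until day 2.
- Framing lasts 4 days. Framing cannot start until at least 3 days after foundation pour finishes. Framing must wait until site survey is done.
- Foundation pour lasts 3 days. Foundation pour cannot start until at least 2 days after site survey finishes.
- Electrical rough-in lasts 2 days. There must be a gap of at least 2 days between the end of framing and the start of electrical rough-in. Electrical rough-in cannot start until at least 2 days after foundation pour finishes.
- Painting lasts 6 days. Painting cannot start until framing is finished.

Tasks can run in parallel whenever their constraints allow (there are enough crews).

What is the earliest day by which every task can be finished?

21

Site survey cannot begin until its own release at day 2. It runs from day 2 to 2 + 1 = day 3.
Foundation pour waits on site survey (finishes day 3, plus 2-day gap → day 5), so it starts at day 5 and finishes at 5 + 3 = day 8.
Roofing has to wait for foundation pour (finishes day 8); site survey (finishes day 3, plus 2-day gap → day 5). The latest of these is day 8, so roofing runs day 8 to 8 + 10 = day 18.
Framing needs all of foundation pour (finishes day 8, plus 3-day gap → day 11); site survey (finishes day 3). That puts its earliest start at day 11; it finishes at 11 + 4 = day 15.
After framing (finishes day 15), painting can start at day 15 and finishes at day 21.
Electrical rough-in needs all of framing (finishes day 15, plus 2-day gap → day 17); foundation pour (finishes day 8, plus 2-day gap → day 10). That puts its earliest start at day 17; it finishes at 17 + 2 = day 19.
All tasks are finished once the last one completes. Finish times: Site survey at 3, Foundation pour at 8, Framing at 15, Roofing at 18, Electrical rough-in at 19, Painting at 21. The latest is day 21.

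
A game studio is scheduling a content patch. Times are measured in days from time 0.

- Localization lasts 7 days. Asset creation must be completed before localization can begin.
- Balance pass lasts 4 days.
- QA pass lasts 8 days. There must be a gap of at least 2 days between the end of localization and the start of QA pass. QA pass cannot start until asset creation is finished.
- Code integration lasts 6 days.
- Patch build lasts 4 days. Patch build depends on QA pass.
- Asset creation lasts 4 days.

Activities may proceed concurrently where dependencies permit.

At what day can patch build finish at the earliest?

25

Nothing blocks asset creation, so it runs from day 0 to day 4.
Localization cannot begin until asset creation (finishes day 4). It runs from day 4 to 4 + 7 = day 11.
QA pass cannot start until localization (finishes day 11, plus 2-day gap → day 13); asset creation (finishes day 4). The controlling bound is day 13, so QA pass finishes at 13 + 8 = day 21.
After QA pass (finishes day 21), patch build can start at day 21 and finishes at day 25.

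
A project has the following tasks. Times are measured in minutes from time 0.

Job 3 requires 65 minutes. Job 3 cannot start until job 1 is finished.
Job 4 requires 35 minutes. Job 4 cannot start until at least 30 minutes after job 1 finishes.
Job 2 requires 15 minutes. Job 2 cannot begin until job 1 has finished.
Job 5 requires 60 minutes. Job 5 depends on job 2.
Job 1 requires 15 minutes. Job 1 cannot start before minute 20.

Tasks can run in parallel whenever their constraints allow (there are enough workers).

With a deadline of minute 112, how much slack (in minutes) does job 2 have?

2

After its own release at minute 20, job 1 can start at minute 20 and finishes at minute 35.
After job 1 (finishes minute 35), job 2 can start at minute 35 and finishes at minute 50.

Working backward from the deadline:
Job 5 has no dependents, so it just needs to finish by minute 112. Starting by 112 − 60 = minute 52 achieves that.
Job 2 must finish before job 5 (must start by minute 52). With a 15-minute duration, job 2 must start by 52 − 15 = minute 37.
So job 2 can start as early as minute 35 and as late as minute 37, giving 37 − 35 = 2 minutes of slack.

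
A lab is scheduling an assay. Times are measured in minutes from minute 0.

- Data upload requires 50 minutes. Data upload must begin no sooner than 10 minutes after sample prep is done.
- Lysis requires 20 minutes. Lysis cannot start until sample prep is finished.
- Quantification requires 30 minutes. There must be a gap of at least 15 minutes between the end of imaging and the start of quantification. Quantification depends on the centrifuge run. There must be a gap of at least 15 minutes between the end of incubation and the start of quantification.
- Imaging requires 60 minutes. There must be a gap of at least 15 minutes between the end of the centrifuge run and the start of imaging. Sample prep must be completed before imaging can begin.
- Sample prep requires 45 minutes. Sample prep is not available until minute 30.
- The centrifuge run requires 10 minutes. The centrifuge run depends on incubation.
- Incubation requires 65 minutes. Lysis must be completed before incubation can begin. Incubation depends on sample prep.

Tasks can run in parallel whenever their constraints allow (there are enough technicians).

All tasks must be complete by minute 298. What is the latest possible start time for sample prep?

38

Quantification must finish by minute 298; it takes 30 minutes, so it must start by 298 − 30 = minute 268.
Imaging has to be done before quantification (must start by minute 268, minus 15-minute gap → minute 253). That means finishing by minute 253, i.e. starting by 253 − 60 = minute 193.
The centrifuge run has several dependents: imaging (must start by minute 193, minus 15-minute gap → minute 178); quantification (must start by minute 268). The earliest of those limits is minute 178, so the centrifuge run must start by 178 − 10 = minute 168.
Incubation must finish in time for the centrifuge run (must start by minute 168); quantification (must start by minute 268, minus 15-minute gap → minute 253). The tightest is minute 168, so incubation must start by 168 − 65 = minute 103.
Lysis has to be done before incubation (must start by minute 103). That means finishing by minute 103, i.e. starting by 103 − 20 = minute 83.
Nothing follows data upload; the deadline of minute 298 is its only limit. It must start by 298 − 50 = minute 248.
For sample prep: lysis (must start by minute 83); incubation (must start by minute 103); imaging (must start by minute 193); data upload (must start by minute 248, minus 10-minute gap → minute 238). The most restrictive is minute 83; with a 45-minute duration, sample prep must start by minute 38.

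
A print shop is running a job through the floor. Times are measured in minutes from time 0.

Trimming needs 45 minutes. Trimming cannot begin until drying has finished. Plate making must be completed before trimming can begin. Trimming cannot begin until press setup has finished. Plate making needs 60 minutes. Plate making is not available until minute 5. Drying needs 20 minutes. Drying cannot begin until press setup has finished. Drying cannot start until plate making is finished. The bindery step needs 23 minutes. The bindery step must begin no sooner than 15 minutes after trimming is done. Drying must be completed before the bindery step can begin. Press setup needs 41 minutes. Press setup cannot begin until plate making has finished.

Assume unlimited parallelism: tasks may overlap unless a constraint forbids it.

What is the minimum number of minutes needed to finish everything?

209

After its own release at minute 5, plate making can start at minute 5 and finishes at minute 65.
Press setup cannot begin until plate making (finishes minute 65). It runs from minute 65 to 65 + 41 = minute 106.
For drying: press setup (finishes minute 106); plate making (finishes minute 65). Taking the maximum gives a start of minute 106, and it finishes at 106 + 20 = minute 126.
Trimming cannot start until drying (finishes minute 126); plate making (finishes minute 65); press setup (finishes minute 106). The controlling bound is minute 126, so trimming finishes at 126 + 45 = minute 171.
The bindery step needs all of trimming (finishes minute 171, plus 15-minute gap → minute 186); drying (finishes minute 126). That puts its earliest start at minute 186; it finishes at 186 + 23 = minute 209.
All tasks are finished once the last one completes. Finish times: Plate making at 65, Press setup at 106, Drying at 126, Trimming at 171, The bindery step at 209. The latest is minute 209.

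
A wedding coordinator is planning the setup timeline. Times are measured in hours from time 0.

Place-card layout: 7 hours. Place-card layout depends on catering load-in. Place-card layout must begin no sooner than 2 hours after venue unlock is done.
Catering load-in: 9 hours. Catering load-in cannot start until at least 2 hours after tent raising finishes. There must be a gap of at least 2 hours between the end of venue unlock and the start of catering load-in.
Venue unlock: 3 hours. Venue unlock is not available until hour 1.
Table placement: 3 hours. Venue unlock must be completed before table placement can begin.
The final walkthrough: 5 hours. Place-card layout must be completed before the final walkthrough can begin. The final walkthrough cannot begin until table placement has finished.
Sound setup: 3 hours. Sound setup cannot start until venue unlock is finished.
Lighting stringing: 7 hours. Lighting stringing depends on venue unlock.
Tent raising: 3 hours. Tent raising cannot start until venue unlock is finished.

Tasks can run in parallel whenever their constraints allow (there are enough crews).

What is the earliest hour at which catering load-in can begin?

Venue unlock waits on its own release at hour 1, so it starts at hour 1 and finishes at 1 + 3 = hour 4.
Tent raising cannot begin until venue unlock (finishes hour 4). It runs from hour 4 to 4 + 3 = hour 7.
Catering load-in waits on tent raising (finishes hour 7, plus 2-hour gap → hour 9); venue unlock (finishes hour 4, plus 2-hour gap → hour 6). The latest of these is hour 9, which is the earliest catering load-in can start.

9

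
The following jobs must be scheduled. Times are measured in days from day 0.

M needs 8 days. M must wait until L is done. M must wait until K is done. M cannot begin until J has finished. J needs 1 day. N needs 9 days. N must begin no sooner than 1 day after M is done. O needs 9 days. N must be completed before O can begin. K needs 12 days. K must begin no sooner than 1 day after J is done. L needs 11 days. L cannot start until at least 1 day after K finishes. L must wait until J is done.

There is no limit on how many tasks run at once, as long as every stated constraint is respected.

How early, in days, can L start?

15

J has no prerequisites, so it starts at day 0 and finishes at day 1.
After J (finishes day 1, plus 1-day gap → day 2), K can start at day 2 and finishes at day 14.
L waits on K (finishes day 14, plus 1-day gap → day 15); J (finishes day 1). The latest of these is day 15, which is the earliest L can start.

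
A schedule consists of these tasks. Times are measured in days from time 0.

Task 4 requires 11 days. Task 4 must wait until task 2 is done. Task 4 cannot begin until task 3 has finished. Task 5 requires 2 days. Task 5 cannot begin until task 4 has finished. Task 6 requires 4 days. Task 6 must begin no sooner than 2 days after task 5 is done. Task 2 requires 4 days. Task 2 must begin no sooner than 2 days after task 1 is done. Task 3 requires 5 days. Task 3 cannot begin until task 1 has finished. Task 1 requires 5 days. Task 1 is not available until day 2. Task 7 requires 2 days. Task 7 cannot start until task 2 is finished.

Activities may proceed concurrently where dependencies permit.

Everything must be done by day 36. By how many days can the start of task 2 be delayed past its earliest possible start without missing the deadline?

After its own release at day 2, task 1 can start at day 2 and finishes at day 7.
After task 1 (finishes day 7, plus 2-day gap → day 9), task 2 can start at day 9 and finishes at day 13.

Working backward from the deadline:
To finish by day 36, task 6 (duration 4) must start no later than day 32.
Since task 6 (must start by day 32, minus 2-day gap → day 30) depends on it, task 5 must finish by day 30. Backing off its 2-day duration gives a latest start of day 28.
Task 4 feeds into task 5 (must start by day 28); so task 4 must finish by day 28 and therefore start by day 17.
To finish by day 36, task 7 (duration 2) must start no later than day 34.
Task 2 has several dependents: task 4 (must start by day 17); task 7 (must start by day 34). The earliest of those limits is day 17, so task 2 must start by 17 − 4 = day 13.
So task 2 can start as early as day 9 and as late as day 13, giving 13 − 9 = 4 days of slack.

4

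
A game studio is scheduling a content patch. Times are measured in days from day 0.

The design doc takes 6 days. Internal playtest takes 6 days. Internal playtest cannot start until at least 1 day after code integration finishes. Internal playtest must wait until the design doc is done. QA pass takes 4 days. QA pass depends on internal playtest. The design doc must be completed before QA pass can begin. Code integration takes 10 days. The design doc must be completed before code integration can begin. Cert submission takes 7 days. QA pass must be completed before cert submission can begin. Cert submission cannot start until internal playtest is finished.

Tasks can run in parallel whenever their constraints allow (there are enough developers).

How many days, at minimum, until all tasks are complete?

The design doc has no prerequisites, so it starts at day 0 and finishes at day 6.
After the design doc (finishes day 6), code integration can start at day 6 and finishes at day 16.
Internal playtest has to wait for code integration (finishes day 16, plus 1-day gap → day 17); the design doc (finishes day 6). The latest of these is day 17, so internal playtest runs day 17 to 17 + 6 = day 23.
QA pass has to wait for internal playtest (finishes day 23); the design doc (finishes day 6). The latest of these is day 23, so QA pass runs day 23 to 23 + 4 = day 27.
Cert submission cannot start until QA pass (finishes day 27); internal playtest (finishes day 23). The controlling bound is day 27, so cert submission finishes at 27 + 7 = day 34.
All tasks are finished once the last one completes. Finish times: The design doc at 6, Code integration at 16, Internal playtest at 23, QA pass at 27, Cert submission at 34. The latest is day 34.

34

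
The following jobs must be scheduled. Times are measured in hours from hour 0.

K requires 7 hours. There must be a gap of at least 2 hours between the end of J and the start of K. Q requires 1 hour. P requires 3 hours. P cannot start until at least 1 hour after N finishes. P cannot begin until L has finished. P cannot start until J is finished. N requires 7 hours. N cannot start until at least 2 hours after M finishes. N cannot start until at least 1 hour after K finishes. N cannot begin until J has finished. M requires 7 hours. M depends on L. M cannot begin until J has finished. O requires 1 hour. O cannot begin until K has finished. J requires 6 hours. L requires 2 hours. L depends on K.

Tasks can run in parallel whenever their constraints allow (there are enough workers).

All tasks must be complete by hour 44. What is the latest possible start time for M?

P must finish by hour 44; it takes 3 hours, so it must start by 44 − 3 = hour 41.
N must finish before P (must start by hour 41, minus 1-hour gap → hour 40). With a 7-hour duration, N must start by 40 − 7 = hour 33.
M has to be done before N (must start by hour 33, minus 2-hour gap → hour 31). That means finishing by hour 31, i.e. starting by 31 − 7 = hour 24.

24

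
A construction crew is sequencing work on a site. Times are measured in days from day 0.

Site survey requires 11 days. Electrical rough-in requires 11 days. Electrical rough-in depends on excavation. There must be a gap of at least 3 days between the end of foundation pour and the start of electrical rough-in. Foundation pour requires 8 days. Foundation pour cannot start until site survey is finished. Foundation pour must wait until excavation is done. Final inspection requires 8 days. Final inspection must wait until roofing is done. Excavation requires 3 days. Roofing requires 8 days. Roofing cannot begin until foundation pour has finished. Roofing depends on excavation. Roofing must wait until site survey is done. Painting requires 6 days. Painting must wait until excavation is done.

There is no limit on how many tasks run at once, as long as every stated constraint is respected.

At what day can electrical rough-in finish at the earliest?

33

Nothing blocks excavation, so it runs from day 0 to day 3.
Site survey has no prerequisites, so it starts at day 0 and finishes at day 11.
Foundation pour cannot start until site survey (finishes day 11); excavation (finishes day 3). The controlling bound is day 11, so foundation pour finishes at 11 + 8 = day 19.
Electrical rough-in needs all of excavation (finishes day 3); foundation pour (finishes day 19, plus 3-day gap → day 22). That puts its earliest start at day 22; it finishes at 22 + 11 = day 33.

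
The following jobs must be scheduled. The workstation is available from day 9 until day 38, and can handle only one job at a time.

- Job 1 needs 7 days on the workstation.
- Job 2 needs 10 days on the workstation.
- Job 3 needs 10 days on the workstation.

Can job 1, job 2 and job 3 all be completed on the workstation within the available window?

The workstation window is 38 − 9 = 29 days.
Running back to back, the jobs need 7 + 10 + 10 = 27 days on the workstation.
Since 27 ≤ 29, they fit within the window.

Yes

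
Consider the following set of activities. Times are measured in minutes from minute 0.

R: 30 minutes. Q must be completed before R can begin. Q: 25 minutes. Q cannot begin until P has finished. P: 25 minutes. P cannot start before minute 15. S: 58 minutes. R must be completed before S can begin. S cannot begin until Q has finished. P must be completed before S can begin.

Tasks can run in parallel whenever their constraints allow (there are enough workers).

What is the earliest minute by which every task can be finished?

After its own release at minute 15, P can start at minute 15 and finishes at minute 40.
Q waits on P (finishes minute 40), so it starts at minute 40 and finishes at 40 + 25 = minute 65.
R cannot begin until Q (finishes minute 65). It runs from minute 65 to 65 + 30 = minute 95.
S cannot start until R (finishes minute 95); Q (finishes minute 65); P (finishes minute 40). The controlling bound is minute 95, so S finishes at 95 + 58 = minute 153.
All tasks are finished once the last one completes. Finish times: P at 40, Q at 65, R at 95, S at 153. The latest is minute 153.

153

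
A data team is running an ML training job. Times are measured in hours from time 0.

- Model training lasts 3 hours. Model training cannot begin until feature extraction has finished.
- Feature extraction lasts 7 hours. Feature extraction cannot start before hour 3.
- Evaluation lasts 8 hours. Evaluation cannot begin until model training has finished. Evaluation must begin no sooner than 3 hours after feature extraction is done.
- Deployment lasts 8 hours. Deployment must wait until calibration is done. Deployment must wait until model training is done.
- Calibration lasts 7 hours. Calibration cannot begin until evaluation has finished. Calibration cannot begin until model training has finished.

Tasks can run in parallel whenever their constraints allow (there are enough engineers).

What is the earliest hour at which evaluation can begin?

Feature extraction waits on its own release at hour 3, so it starts at hour 3 and finishes at 3 + 7 = hour 10.
After feature extraction (finishes hour 10), model training can start at hour 10 and finishes at hour 13.
Evaluation waits on model training (finishes hour 13); feature extraction (finishes hour 10, plus 3-hour gap → hour 13). The latest of these is hour 13, which is the earliest evaluation can start.

13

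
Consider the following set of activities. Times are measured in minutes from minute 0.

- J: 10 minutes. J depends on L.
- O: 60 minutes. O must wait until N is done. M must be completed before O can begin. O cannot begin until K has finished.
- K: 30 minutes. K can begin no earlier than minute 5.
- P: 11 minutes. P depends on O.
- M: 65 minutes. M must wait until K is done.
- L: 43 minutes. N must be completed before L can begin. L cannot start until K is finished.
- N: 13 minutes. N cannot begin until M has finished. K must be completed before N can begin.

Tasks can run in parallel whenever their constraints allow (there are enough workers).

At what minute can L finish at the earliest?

K waits on its own release at minute 5, so it starts at minute 5 and finishes at 5 + 30 = minute 35.
After K (finishes minute 35), M can start at minute 35 and finishes at minute 100.
N needs all of M (finishes minute 100); K (finishes minute 35). That puts its earliest start at minute 100; it finishes at 100 + 13 = minute 113.
L cannot start until N (finishes minute 113); K (finishes minute 35). The controlling bound is minute 113, so L finishes at 113 + 43 = minute 156.

156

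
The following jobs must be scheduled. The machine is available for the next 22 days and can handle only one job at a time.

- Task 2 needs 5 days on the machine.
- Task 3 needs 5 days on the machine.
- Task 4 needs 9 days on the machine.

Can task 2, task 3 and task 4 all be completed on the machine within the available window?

Yes

Running back to back, the jobs need 5 + 5 + 9 = 19 days on the machine.
Since 19 ≤ 22, they fit within the window.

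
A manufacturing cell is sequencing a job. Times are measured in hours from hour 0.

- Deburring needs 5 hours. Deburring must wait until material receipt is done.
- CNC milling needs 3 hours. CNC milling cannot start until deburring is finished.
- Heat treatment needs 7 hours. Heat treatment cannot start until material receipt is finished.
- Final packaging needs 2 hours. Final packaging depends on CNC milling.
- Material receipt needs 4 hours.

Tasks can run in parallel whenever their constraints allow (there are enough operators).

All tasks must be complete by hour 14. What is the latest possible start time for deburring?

Final packaging must finish by hour 14; it takes 2 hours, so it must start by 14 − 2 = hour 12.
CNC milling must finish before final packaging (must start by hour 12). With a 3-hour duration, CNC milling must start by 12 − 3 = hour 9.
Deburring must finish before CNC milling (must start by hour 9). With a 5-hour duration, deburring must start by 9 − 5 = hour 4.

4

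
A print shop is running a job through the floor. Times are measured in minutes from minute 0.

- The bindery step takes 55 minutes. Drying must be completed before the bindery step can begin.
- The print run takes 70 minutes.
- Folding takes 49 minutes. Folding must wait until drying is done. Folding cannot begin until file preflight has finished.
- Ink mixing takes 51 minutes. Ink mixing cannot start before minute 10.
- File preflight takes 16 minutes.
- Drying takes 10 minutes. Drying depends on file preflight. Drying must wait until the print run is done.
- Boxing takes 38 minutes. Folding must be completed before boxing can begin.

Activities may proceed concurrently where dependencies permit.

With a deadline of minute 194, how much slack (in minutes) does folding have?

The print run can start immediately at minute 0; it finishes at minute 70.
File preflight can start immediately at minute 0; it finishes at minute 16.
Drying needs all of file preflight (finishes minute 16); the print run (finishes minute 70). That puts its earliest start at minute 70; it finishes at 70 + 10 = minute 80.
Folding has to wait for drying (finishes minute 80); file preflight (finishes minute 16). The latest of these is minute 80, so folding runs minute 80 to 80 + 49 = minute 129.

Working backward from the deadline:
To finish by minute 194, boxing (duration 38) must start no later than minute 156.
Folding feeds into boxing (must start by minute 156); so folding must finish by minute 156 and therefore start by minute 107.
So folding can start as early as minute 80 and as late as minute 107, giving 107 − 80 = 27 minutes of slack.

27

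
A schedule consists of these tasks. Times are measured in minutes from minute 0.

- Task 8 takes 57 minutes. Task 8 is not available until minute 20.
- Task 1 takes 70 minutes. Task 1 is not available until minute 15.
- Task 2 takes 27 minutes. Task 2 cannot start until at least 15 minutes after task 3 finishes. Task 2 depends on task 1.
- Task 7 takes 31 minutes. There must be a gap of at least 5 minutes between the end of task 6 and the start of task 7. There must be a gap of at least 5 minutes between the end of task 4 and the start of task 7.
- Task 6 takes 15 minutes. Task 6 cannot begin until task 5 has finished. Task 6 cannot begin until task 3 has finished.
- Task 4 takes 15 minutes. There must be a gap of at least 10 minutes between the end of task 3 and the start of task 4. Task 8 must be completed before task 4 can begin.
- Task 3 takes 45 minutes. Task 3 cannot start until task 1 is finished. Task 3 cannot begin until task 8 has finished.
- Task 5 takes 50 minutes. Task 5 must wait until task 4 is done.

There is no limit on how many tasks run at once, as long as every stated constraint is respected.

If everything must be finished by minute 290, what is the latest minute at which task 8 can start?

Task 2 must finish by minute 290; it takes 27 minutes, so it must start by 290 − 27 = minute 263.
Task 7 must finish by minute 290; it takes 31 minutes, so it must start by 290 − 31 = minute 259.
Task 6 has to be done before task 7 (must start by minute 259, minus 5-minute gap → minute 254). That means finishing by minute 254, i.e. starting by 254 − 15 = minute 239.
Since task 6 (must start by minute 239) depends on it, task 5 must finish by minute 239. Backing off its 50-minute duration gives a latest start of minute 189.
Task 4 feeds task 5 (must start by minute 189); task 7 (must start by minute 259, minus 5-minute gap → minute 254). Taking the minimum, task 4 must finish by minute 189 and start by 189 − 15 = minute 174.
For task 3: task 2 (must start by minute 263, minus 15-minute gap → minute 248); task 4 (must start by minute 174, minus 10-minute gap → minute 164); task 6 (must start by minute 239). The most restrictive is minute 164; with a 45-minute duration, task 3 must start by minute 119.
Task 8 feeds task 3 (must start by minute 119); task 4 (must start by minute 174). Taking the minimum, task 8 must finish by minute 119 and start by 119 − 57 = minute 62.

62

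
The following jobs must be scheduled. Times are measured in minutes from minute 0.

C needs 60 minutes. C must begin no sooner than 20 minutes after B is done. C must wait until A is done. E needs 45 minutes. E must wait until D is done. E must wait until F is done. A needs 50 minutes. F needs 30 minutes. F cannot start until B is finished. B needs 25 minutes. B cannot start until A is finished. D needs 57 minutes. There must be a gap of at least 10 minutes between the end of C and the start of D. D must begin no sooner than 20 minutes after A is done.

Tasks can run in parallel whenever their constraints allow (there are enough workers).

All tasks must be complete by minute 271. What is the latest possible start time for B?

54

E has no dependents, so it just needs to finish by minute 271. Starting by 271 − 45 = minute 226 achieves that.
D must finish before E (must start by minute 226). With a 57-minute duration, D must start by 226 − 57 = minute 169.
C must finish before D (must start by minute 169, minus 10-minute gap → minute 159). With a 60-minute duration, C must start by 159 − 60 = minute 99.
F feeds into E (must start by minute 226); so F must finish by minute 226 and therefore start by minute 196.
B has several dependents: C (must start by minute 99, minus 20-minute gap → minute 79); F (must start by minute 196). The earliest of those limits is minute 79, so B must start by 79 − 25 = minute 54.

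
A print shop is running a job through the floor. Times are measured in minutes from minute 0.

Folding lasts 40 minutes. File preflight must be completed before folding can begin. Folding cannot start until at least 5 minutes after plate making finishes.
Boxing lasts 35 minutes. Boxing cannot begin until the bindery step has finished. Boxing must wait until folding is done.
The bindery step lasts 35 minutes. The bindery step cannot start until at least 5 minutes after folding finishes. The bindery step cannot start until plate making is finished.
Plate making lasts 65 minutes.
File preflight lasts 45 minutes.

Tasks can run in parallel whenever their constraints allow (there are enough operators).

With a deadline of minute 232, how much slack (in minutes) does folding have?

47

Plate making has no prerequisites, so it starts at minute 0 and finishes at minute 65.
File preflight has no prerequisites, so it starts at minute 0 and finishes at minute 45.
Folding cannot start until file preflight (finishes minute 45); plate making (finishes minute 65, plus 5-minute gap → minute 70). The controlling bound is minute 70, so folding finishes at 70 + 40 = minute 110.

Working backward from the deadline:
To finish by minute 232, boxing (duration 35) must start no later than minute 197.
The bindery step must finish before boxing (must start by minute 197). With a 35-minute duration, the bindery step must start by 197 − 35 = minute 162.
Folding has several dependents: the bindery step (must start by minute 162, minus 5-minute gap → minute 157); boxing (must start by minute 197). The earliest of those limits is minute 157, so folding must start by 157 − 40 = minute 117.
So folding can start as early as minute 70 and as late as minute 117, giving 117 − 70 = 47 minutes of slack.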